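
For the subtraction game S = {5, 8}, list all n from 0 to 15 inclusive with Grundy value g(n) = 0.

0, 1, 2, 3, 4, 13, 14, 15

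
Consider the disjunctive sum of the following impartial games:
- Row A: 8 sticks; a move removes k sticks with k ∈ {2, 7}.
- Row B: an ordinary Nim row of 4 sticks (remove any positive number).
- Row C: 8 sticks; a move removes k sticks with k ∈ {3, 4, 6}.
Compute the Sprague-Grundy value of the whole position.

4

Build the Grundy sequence for row A with g(k) = mex{g(k−s) : s ∈ {2, 7}, s ≤ k}:
g(0) = mex{} = 0
g(1) = mex{} = 0
g(2) = mex{0} = 1
g(3) = mex{0} = 1
g(4) = mex{1} = 0
g(5) = mex{1} = 0
g(6) = mex{0} = 1
g(7) = mex{0} = 1
g(8) = mex{0,1} = 2
So g(8) = 2.
Row B is a plain Nim row of size 4, so its Grundy value is 4.
Build the Grundy sequence for row C with g(k) = mex{g(k−s) : s ∈ {3, 4, 6}, s ≤ k}:
g(0) = mex{} = 0
g(1) = mex{} = 0
g(2) = mex{} = 0
g(3) = mex{0} = 1
g(4) = mex{0} = 1
g(5) = mex{0} = 1
g(6) = mex{0,1} = 2
g(7) = mex{0,1} = 2
g(8) = mex{0,1} = 2
So g(8) = 2.
The value of a disjunctive sum is the nim-sum of the parts.
Combined value = 2 XOR 4 XOR 2 = 4.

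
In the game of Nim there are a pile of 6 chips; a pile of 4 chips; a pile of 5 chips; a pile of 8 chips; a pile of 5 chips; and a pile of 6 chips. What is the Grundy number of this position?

Nim-sum: 6 ^ 4 ^ 5 ^ 8 ^ 5 ^ 6 = 12.

12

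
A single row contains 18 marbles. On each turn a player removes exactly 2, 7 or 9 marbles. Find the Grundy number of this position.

Build the Grundy sequence with g(k) = mex{g(k−s) : s ∈ {2, 7, 9}, s ≤ k}:
k:     0  1  2  3  4  5  6  7  8  9 10 11 12 13 14 15 16 17 18
g(k):  0  0  1  1  0  0  1  1  2  2  3  3  2  2  3  0  0  1  1
So g(18) = 1.

1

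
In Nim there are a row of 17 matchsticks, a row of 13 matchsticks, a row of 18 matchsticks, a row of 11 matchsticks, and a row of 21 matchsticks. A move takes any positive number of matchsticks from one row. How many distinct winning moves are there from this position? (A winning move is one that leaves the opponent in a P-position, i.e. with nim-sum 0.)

3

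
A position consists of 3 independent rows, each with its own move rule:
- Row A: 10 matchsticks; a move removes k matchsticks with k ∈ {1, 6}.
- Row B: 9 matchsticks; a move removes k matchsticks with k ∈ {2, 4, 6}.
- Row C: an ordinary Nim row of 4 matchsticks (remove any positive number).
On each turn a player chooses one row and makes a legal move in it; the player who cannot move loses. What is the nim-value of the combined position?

5

For row A, compute g(0), g(1), … with moves {1, 6}:
k:     0  1  2  3  4  5  6  7  8  9 10
g(k):  0  1  0  1  0  1  2  0  1  0  1
So g(10) = 1.
For row B, compute g(0), g(1), … with moves {2, 4, 6}:
g(0) = mex{} = 0
g(1) = mex{} = 0
g(2) = mex{0} = 1
g(3) = mex{0} = 1
g(4) = mex{0,1} = 2
g(5) = mex{0,1} = 2
g(6) = mex{0,1,2} = 3
g(7) = mex{0,1,2} = 3
g(8) = mex{1,2,3} = 0
g(9) = mex{1,2,3} = 0
So g(9) = 0.
Row C is a plain Nim row of size 4, so its Grundy value is 4.
By the Sprague-Grundy theorem, the Grundy value of a sum of independent games is the XOR of the component values.
Combined value = 1 ⊕ 0 ⊕ 4 = 5.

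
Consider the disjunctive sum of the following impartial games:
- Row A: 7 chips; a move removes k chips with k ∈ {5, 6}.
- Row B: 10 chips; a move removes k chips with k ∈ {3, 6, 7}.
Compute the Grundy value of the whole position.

1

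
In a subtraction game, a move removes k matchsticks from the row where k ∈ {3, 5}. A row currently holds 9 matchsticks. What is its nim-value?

Build the Grundy sequence with g(k) = mex{g(k−s) : s ∈ {3, 5}, s ≤ k}:
g(0) = mex{} = 0
g(1) = mex{} = 0
g(2) = mex{} = 0
g(3) = mex{0} = 1
g(4) = mex{0} = 1
g(5) = mex{0} = 1
g(6) = mex{0,1} = 2
g(7) = mex{0,1} = 2
g(8) = mex{1} = 0
g(9) = mex{1,2} = 0
So g(9) = 0.

0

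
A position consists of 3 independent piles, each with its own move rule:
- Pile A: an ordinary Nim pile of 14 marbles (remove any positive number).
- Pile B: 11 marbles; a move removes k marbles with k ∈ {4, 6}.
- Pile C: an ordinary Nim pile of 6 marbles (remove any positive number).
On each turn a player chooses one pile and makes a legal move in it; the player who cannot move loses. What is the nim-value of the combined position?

8

Pile A is a plain Nim pile of size 14, so its Grundy value is 14.
For pile B, compute g(0), g(1), … with moves {4, 6}:
k:     0  1  2  3  4  5  6  7  8  9 10 11
g(k):  0  0  0  0  1  1  1  1  2  2  0  0
So g(11) = 0.
Pile C is a plain Nim pile of size 6, so its Grundy value is 6.
The value of a disjunctive sum is the nim-sum of the parts.
Combined value = 14 XOR 0 XOR 6 = 8.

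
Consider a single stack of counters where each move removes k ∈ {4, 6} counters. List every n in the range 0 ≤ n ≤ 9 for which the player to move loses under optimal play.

0, 1, 2, 3

Grundy values for subtraction set {4, 6}:
g(0) = mex{} = 0
g(1) = mex{} = 0
g(2) = mex{} = 0
g(3) = mex{} = 0
g(4) = mex{0} = 1
g(5) = mex{0} = 1
g(6) = mex{0} = 1
g(7) = mex{0} = 1
g(8) = mex{0,1} = 2
g(9) = mex{0,1} = 2
The P-positions (g = 0) in 0..9 are 0, 1, 2, 3.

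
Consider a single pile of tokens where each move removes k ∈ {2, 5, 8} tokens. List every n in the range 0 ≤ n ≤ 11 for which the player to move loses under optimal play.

0, 1, 4, 7, 10, 11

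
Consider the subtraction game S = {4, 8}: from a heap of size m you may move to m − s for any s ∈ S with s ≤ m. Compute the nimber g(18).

1

Build the Grundy sequence with g(k) = mex{g(k−s) : s ∈ {4, 8}, s ≤ k}:
k:     0  1  2  3  4  5  6  7  8  9 10 11 12 13 14 15 16 17 18
g(k):  0  0  0  0  1  1  1  1  2  2  2  2  0  0  0  0  1  1  1
So g(18) = 1.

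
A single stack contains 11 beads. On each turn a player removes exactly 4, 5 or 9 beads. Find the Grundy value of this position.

2

Compute g(0), g(1), … for moves {4, 5, 9}:
g(0) = mex{} = 0
g(1) = mex{} = 0
g(2) = mex{} = 0
g(3) = mex{} = 0
g(4) = mex{0} = 1
g(5) = mex{0} = 1
g(6) = mex{0} = 1
g(7) = mex{0} = 1
g(8) = mex{0,1} = 2
g(9) = mex{0,1} = 2
g(10) = mex{0,1} = 2
g(11) = mex{0,1} = 2
So g(11) = 2.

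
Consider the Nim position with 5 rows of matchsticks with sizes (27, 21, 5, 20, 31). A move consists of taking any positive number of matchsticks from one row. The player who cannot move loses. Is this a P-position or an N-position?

P-position

In binary:
  11011  (27)
  10101  (21)
  00101  (5)
  10100  (20)
  11111  (31)
  -----
  00000  (0)
The nim-sum is 0, so this is a P-position: the player to move is in a losing position under optimal play.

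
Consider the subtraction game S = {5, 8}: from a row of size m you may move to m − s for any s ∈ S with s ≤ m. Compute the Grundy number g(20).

Grundy values for subtraction set {5, 8}:
k:     0  1  2  3  4  5  6  7  8  9 10 11 12 13 14 15 16 17 18 19 20
g(k):  0  0  0  0  0  1  1  1  1  1  2  2  2  0  0  0  0  0  1  1  1
So g(20) = 1.

1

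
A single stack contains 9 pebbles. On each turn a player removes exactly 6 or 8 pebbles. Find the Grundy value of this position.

Grundy values for subtraction set {6, 8}:
g(0) = mex{} = 0
g(1) = mex{} = 0
g(2) = mex{} = 0
g(3) = mex{} = 0
g(4) = mex{} = 0
g(5) = mex{} = 0
g(6) = mex{0} = 1
g(7) = mex{0} = 1
g(8) = mex{0} = 1
g(9) = mex{0} = 1
So g(9) = 1.

1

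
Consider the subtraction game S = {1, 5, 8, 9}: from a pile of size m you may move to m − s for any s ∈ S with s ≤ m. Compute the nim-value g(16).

Build the Grundy sequence with g(k) = mex{g(k−s) : s ∈ {1, 5, 8, 9}, s ≤ k}:
k:     0  1  2  3  4  5  6  7  8  9 10 11 12 13 14 15 16
g(k):  0  1  0  1  0  1  0  1  2  3  2  3  2  3  2  3  0
So g(16) = 0.

0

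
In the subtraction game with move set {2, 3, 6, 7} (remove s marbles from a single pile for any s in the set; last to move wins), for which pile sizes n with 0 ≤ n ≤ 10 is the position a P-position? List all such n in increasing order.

0, 1, 5, 9, 10

Grundy values for subtraction set {2, 3, 6, 7}:
k:     0  1  2  3  4  5  6  7  8  9 10
g(k):  0  0  1  1  2  0  3  1  2  0  0
The P-positions (g = 0) in 0..10 are 0, 1, 5, 9, 10.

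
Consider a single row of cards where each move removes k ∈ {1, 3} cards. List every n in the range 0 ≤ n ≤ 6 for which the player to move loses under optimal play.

0, 2, 4, 6

Build the Grundy sequence with g(k) = mex{g(k−s) : s ∈ {1, 3}, s ≤ k}:
k:     0  1  2  3  4  5  6
g(k):  0  1  0  1  0  1  0
The P-positions (g = 0) in 0..6 are 0, 2, 4, 6.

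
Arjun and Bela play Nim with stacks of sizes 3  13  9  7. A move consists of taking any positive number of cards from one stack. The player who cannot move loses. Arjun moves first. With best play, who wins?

Write each in binary and XOR column by column:
  0011  (3)
  1101  (13)
  1001  (9)
  0111  (7)
  ----
  0000  (0)
The nim-sum is 0, so this is a P-position: the player to move is in a losing position under optimal play; Arjun is about to move from it and so loses — Bela wins.

Bela wins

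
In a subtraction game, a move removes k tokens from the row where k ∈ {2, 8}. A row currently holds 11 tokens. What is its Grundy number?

Build the Grundy sequence with g(k) = mex{g(k−s) : s ∈ {2, 8}, s ≤ k}:
g(0) = mex{} = 0
g(1) = mex{} = 0
g(2) = mex{0} = 1
g(3) = mex{0} = 1
g(4) = mex{1} = 0
g(5) = mex{1} = 0
g(6) = mex{0} = 1
g(7) = mex{0} = 1
g(8) = mex{0,1} = 2
g(9) = mex{0,1} = 2
g(10) = mex{1,2} = 0
g(11) = mex{1,2} = 0
So g(11) = 0.

0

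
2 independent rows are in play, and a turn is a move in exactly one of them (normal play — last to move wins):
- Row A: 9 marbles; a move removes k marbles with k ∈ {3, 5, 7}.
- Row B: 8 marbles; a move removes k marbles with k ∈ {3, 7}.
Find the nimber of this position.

Build the Grundy sequence for row A with g(k) = mex{g(k−s) : s ∈ {3, 5, 7}, s ≤ k}:
k:     0  1  2  3  4  5  6  7  8  9
g(k):  0  0  0  1  1  1  2  2  2  3
So g(9) = 3.
Grundy values for row B (subtraction set {3, 7}):
g(0) = mex{} = 0
g(1) = mex{} = 0
g(2) = mex{} = 0
g(3) = mex{0} = 1
g(4) = mex{0} = 1
g(5) = mex{0} = 1
g(6) = mex{1} = 0
g(7) = mex{0,1} = 2
g(8) = mex{0,1} = 2
So g(8) = 2.
The value of a disjunctive sum is the nim-sum of the parts.
Combined value = 3 XOR 2 = 1.

1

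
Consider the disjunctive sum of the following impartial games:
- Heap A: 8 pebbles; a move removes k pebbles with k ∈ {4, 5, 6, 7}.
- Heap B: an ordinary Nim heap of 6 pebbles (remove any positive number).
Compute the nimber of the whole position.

4

Build the Grundy sequence for heap A with g(k) = mex{g(k−s) : s ∈ {4, 5, 6, 7}, s ≤ k}:
g(0) = mex{} = 0
g(1) = mex{} = 0
g(2) = mex{} = 0
g(3) = mex{} = 0
g(4) = mex{0} = 1
g(5) = mex{0} = 1
g(6) = mex{0} = 1
g(7) = mex{0} = 1
g(8) = mex{0,1} = 2
So g(8) = 2.
Heap B is a plain Nim heap of size 6, so its Grundy value is 6.
By the Sprague-Grundy theorem, the Grundy value of a sum of independent games is the XOR of the component values.
Combined value = 2 ⊕ 6 = 4.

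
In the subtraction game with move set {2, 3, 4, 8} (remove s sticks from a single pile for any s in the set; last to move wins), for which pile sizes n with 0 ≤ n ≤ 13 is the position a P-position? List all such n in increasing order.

Build the Grundy sequence with g(k) = mex{g(k−s) : s ∈ {2, 3, 4, 8}, s ≤ k}:
g(0) = mex{} = 0
g(1) = mex{} = 0
g(2) = mex{0} = 1
g(3) = mex{0} = 1
g(4) = mex{0,1} = 2
g(5) = mex{0,1} = 2
g(6) = mex{1,2} = 0
g(7) = mex{1,2} = 0
g(8) = mex{0,2} = 1
g(9) = mex{0,2} = 1
g(10) = mex{0,1} = 2
g(11) = mex{0,1} = 2
g(12) = mex{1,2} = 0
g(13) = mex{1,2} = 0
The P-positions (g = 0) in 0..13 are 0, 1, 6, 7, 12, 13.

0, 1, 6, 7, 12, 13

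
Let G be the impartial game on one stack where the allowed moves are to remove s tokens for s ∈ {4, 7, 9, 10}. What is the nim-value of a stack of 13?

3

Compute g(0), g(1), … for moves {4, 7, 9, 10}:
k:     0  1  2  3  4  5  6  7  8  9 10 11 12 13
g(k):  0  0  0  0  1  1  1  1  2  2  2  2  3  3
So g(13) = 3.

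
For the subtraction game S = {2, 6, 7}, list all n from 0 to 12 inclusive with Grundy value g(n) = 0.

0, 1, 4, 5, 9

Grundy values for subtraction set {2, 6, 7}:
k:     0  1  2  3  4  5  6  7  8  9 10 11 12
g(k):  0  0  1  1  0  0  1  1  2  0  3  1  2
The P-positions (g = 0) in 0..12 are 0, 1, 4, 5, 9.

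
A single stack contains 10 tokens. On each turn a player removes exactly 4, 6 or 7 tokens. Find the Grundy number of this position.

2

Build the Grundy sequence with g(k) = mex{g(k−s) : s ∈ {4, 6, 7}, s ≤ k}:
g(0) = mex{} = 0
g(1) = mex{} = 0
g(2) = mex{} = 0
g(3) = mex{} = 0
g(4) = mex{0} = 1
g(5) = mex{0} = 1
g(6) = mex{0} = 1
g(7) = mex{0} = 1
g(8) = mex{0,1} = 2
g(9) = mex{0,1} = 2
g(10) = mex{0,1} = 2
So g(10) = 2.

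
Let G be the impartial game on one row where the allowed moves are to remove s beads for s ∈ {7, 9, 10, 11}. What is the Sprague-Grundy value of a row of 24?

Build the Grundy sequence with g(k) = mex{g(k−s) : s ∈ {7, 9, 10, 11}, s ≤ k}:
k:     0  1  2  3  4  5  6  7  8  9 10 11 12 13 14 15 16 17 18 19 20 21 22 23 24
g(k):  0  0  0  0  0  0  0  1  1  1  1  1  1  1  2  2  2  2  0  0  0  0  0  0  0
So g(24) = 0.

0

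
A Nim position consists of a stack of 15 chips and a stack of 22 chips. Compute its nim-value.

Bitwise XOR of the heap sizes:
  01111  (15)
  10110  (22)
  -----
  11001  (25)

25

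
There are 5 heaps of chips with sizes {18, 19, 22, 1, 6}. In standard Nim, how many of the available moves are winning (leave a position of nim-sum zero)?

3

Compute the nim-sum pairwise:
18 ^ 19 = 1
1 ^ 22 = 23
23 ^ 1 = 22
22 ^ 6 = 16
The overall nim-sum is X = 16. A heap of size p has a winning move iff p XOR X < p (reduce it to p XOR X).
  18: 18 XOR 16 = 2 < 18 — winning move (to 2).
  19: 19 XOR 16 = 3 < 19 — winning move (to 3).
  22: 22 XOR 16 = 6 < 22 — winning move (to 6).
  1: 1 XOR 16 = 17 ≥ 1 — no move.
  6: 6 XOR 16 = 22 ≥ 6 — no move.
That gives 3 winning moves.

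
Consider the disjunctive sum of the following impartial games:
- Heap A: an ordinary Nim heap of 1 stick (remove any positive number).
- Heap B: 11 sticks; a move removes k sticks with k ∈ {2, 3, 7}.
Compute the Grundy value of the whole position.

Heap A is a plain Nim heap of size 1, so its Grundy value is 1.
Grundy values for heap B (subtraction set {2, 3, 7}):
k:     0  1  2  3  4  5  6  7  8  9 10 11
g(k):  0  0  1  1  2  0  0  1  1  2  0  0
So g(11) = 0.
The value of a disjunctive sum is the nim-sum of the parts.
Combined value = 1 XOR 0 = 1.

1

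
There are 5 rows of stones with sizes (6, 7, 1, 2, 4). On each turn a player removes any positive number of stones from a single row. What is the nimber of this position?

Compute the nim-sum pairwise:
6 XOR 7 = 1
1 XOR 1 = 0
0 XOR 2 = 2
2 XOR 4 = 6

6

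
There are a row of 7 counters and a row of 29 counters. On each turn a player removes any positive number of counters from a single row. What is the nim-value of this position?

Bitwise XOR of the heap sizes:
  00111  (7)
  11101  (29)
  -----
  11010  (26)

26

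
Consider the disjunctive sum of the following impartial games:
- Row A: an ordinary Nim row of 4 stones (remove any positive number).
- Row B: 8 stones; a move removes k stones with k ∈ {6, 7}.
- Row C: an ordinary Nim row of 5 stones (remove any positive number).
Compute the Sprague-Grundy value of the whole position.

Row A is a plain Nim row of size 4, so its Grundy value is 4.
Grundy values for row B (subtraction set {6, 7}):
k:     0  1  2  3  4  5  6  7  8
g(k):  0  0  0  0  0  0  1  1  1
So g(8) = 1.
Row C is a plain Nim row of size 5, so its Grundy value is 5.
The value of a disjunctive sum is the nim-sum of the parts.
Combined value = 4 XOR 1 XOR 5 = 0.

0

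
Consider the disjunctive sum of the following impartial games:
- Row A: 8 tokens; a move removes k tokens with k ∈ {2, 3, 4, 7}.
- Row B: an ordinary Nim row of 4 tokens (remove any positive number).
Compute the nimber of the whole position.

5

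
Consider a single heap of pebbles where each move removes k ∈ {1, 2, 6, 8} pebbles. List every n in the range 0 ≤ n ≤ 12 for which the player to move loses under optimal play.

Compute g(0), g(1), … for moves {1, 2, 6, 8}:
k:     0  1  2  3  4  5  6  7  8  9 10 11 12
g(k):  0  1  2  0  1  2  3  0  1  2  0  1  2
The P-positions (g = 0) in 0..12 are 0, 3, 7, 10.

0, 3, 7, 10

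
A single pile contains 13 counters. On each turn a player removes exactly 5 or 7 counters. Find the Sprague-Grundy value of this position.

0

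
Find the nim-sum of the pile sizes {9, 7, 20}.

26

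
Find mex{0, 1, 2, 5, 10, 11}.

3

The values 0, 1, 2 are all present; 3 is the first non-negative integer missing from the set.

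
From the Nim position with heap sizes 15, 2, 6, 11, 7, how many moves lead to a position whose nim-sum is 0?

Nim-sum: 15 ^ 2 ^ 6 ^ 11 ^ 7 = 7.
The overall nim-sum is X = 7. A heap of size p has a winning move iff p XOR X < p (reduce it to p XOR X).
  15: 15 XOR 7 = 8 < 15 — winning move (to 8).
  2: 2 XOR 7 = 5 ≥ 2 — no move.
  6: 6 XOR 7 = 1 < 6 — winning move (to 1).
  11: 11 XOR 7 = 12 ≥ 11 — no move.
  7: 7 XOR 7 = 0 < 7 — winning move (to 0).
That gives 3 winning moves.

3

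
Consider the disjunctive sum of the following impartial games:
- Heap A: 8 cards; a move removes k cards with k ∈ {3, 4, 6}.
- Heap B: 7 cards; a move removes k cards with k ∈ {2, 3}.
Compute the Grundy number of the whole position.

3

For heap A, compute g(0), g(1), … with moves {3, 4, 6}:
g(0) = mex{} = 0
g(1) = mex{} = 0
g(2) = mex{} = 0
g(3) = mex{0} = 1
g(4) = mex{0} = 1
g(5) = mex{0} = 1
g(6) = mex{0,1} = 2
g(7) = mex{0,1} = 2
g(8) = mex{0,1} = 2
So g(8) = 2.
Build the Grundy sequence for heap B with g(k) = mex{g(k−s) : s ∈ {2, 3}, s ≤ k}:
g(0) = mex{} = 0
g(1) = mex{} = 0
g(2) = mex{0} = 1
g(3) = mex{0} = 1
g(4) = mex{0,1} = 2
g(5) = mex{1} = 0
g(6) = mex{1,2} = 0
g(7) = mex{0,2} = 1
So g(7) = 1.
The value of a disjunctive sum is the nim-sum of the parts.
Combined value = 2 ⊕ 1 = 3.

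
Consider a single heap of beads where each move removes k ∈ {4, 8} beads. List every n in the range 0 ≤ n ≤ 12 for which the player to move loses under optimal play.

Build the Grundy sequence with g(k) = mex{g(k−s) : s ∈ {4, 8}, s ≤ k}:
g(0) = mex{} = 0
g(1) = mex{} = 0
g(2) = mex{} = 0
g(3) = mex{} = 0
g(4) = mex{0} = 1
g(5) = mex{0} = 1
g(6) = mex{0} = 1
g(7) = mex{0} = 1
g(8) = mex{0,1} = 2
g(9) = mex{0,1} = 2
g(10) = mex{0,1} = 2
g(11) = mex{0,1} = 2
g(12) = mex{1,2} = 0
The P-positions (g = 0) in 0..12 are 0, 1, 2, 3, 12.

0, 1, 2, 3, 12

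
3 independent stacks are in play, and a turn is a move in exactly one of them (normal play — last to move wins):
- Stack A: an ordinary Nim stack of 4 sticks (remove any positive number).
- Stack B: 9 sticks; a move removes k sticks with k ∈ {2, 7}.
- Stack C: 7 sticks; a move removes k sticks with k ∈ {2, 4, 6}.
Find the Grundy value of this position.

Stack A is a plain Nim stack of size 4, so its Grundy value is 4.
Grundy values for stack B (subtraction set {2, 7}):
k:     0  1  2  3  4  5  6  7  8  9
g(k):  0  0  1  1  0  0  1  1  2  0
So g(9) = 0.
Build the Grundy sequence for stack C with g(k) = mex{g(k−s) : s ∈ {2, 4, 6}, s ≤ k}:
k:     0  1  2  3  4  5  6  7
g(k):  0  0  1  1  2  2  3  3
So g(7) = 3.
The value of a disjunctive sum is the nim-sum of the parts.
Combined value = 4 XOR 0 XOR 3 = 7.

7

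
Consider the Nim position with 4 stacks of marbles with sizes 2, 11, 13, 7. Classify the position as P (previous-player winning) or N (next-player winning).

N-position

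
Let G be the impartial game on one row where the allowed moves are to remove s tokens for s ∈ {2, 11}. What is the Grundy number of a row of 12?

2

Grundy values for subtraction set {2, 11}:
k:     0  1  2  3  4  5  6  7  8  9 10 11 12
g(k):  0  0  1  1  0  0  1  1  0  0  1  1  2
So g(12) = 2.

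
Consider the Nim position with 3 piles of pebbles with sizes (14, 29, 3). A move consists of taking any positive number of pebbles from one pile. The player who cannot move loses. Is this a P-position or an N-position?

Nim-sum: 14 ⊕ 29 ⊕ 3 = 16.
The nim-sum is 16 ≠ 0, so this is an N-position: the player to move can win.

N-position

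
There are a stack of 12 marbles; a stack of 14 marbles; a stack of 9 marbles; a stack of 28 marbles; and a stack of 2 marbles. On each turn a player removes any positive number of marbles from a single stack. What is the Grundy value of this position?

Compute the nim-sum pairwise:
12 XOR 14 = 2
2 XOR 9 = 11
11 XOR 28 = 23
23 XOR 2 = 21

21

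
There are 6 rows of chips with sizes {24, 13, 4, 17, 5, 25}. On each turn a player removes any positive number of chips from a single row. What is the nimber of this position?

28

Compute the nim-sum pairwise:
24 ^ 13 = 21
21 ^ 4 = 17
17 ^ 17 = 0
0 ^ 5 = 5
5 ^ 25 = 28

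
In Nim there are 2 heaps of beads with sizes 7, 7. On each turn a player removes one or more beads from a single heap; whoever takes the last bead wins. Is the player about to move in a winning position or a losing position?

Losing position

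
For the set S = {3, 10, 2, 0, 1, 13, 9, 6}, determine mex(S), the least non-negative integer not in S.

The values 0, 1, 2, 3 are all present; 4 is the first non-negative integer missing from the set.

4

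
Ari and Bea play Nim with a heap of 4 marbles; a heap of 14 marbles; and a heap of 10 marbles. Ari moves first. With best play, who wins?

Bea wins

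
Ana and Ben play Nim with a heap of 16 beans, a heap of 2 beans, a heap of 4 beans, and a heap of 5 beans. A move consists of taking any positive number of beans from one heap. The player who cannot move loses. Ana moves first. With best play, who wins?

Nim-sum: 16 ⊕ 2 ⊕ 4 ⊕ 5 = 19.
The nim-sum is 19 ≠ 0, so this is an N-position: the player to move can win; Ana has a winning move.

Ana wins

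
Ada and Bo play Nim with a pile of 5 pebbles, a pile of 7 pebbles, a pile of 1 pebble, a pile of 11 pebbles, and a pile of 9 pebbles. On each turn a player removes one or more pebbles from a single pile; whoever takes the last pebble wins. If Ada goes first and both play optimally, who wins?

Ada wins

Compute the nim-sum pairwise:
5 XOR 7 = 2
2 XOR 1 = 3
3 XOR 11 = 8
8 XOR 9 = 1
The nim-sum is 1 ≠ 0, so this is an N-position: the player to move can win; Ada has a winning move.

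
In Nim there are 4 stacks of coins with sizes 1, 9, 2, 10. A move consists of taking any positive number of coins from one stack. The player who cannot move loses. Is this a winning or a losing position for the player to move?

Losing position

Nim-sum: 1 XOR 9 XOR 2 XOR 10 = 0.
The nim-sum is 0, so this is a P-position: the player to move is in a losing position under optimal play.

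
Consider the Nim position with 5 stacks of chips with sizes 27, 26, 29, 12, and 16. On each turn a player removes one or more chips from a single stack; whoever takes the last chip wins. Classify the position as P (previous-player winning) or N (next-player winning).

Compute the nim-sum pairwise:
27 ^ 26 = 1
1 ^ 29 = 28
28 ^ 12 = 16
16 ^ 16 = 0
The nim-sum is 0, so this is a P-position: the player to move is in a losing position under optimal play.

P-position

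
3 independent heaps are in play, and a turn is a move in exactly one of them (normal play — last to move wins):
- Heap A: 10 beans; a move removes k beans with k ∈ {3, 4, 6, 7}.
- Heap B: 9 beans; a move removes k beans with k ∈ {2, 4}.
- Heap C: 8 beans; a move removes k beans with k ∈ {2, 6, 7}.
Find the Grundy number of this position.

Grundy values for heap A (subtraction set {3, 4, 6, 7}):
k:     0  1  2  3  4  5  6  7  8  9 10
g(k):  0  0  0  1  1  1  2  2  2  3  0
So g(10) = 0.
Grundy values for heap B (subtraction set {2, 4}):
k:     0  1  2  3  4  5  6  7  8  9
g(k):  0  0  1  1  2  2  0  0  1  1
So g(9) = 1.
For heap C, compute g(0), g(1), … with moves {2, 6, 7}:
g(0) = mex{} = 0
g(1) = mex{} = 0
g(2) = mex{0} = 1
g(3) = mex{0} = 1
g(4) = mex{1} = 0
g(5) = mex{1} = 0
g(6) = mex{0} = 1
g(7) = mex{0} = 1
g(8) = mex{0,1} = 2
So g(8) = 2.
The value of a disjunctive sum is the nim-sum of the parts.
Combined value = 0 XOR 1 XOR 2 = 3.

3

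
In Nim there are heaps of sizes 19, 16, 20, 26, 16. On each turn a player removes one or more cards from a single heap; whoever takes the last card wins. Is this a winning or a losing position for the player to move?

Winning position

Write each in binary and XOR column by column:
  10011  (19)
  10000  (16)
  10100  (20)
  11010  (26)
  10000  (16)
  -----
  11101  (29)
The nim-sum is 29 ≠ 0, so this is an N-position: the player to move can win.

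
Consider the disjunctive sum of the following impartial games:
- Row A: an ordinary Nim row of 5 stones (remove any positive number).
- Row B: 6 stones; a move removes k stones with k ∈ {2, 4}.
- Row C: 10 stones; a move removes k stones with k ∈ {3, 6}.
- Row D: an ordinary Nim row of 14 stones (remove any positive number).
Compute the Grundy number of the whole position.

Row A is a plain Nim row of size 5, so its Grundy value is 5.
Build the Grundy sequence for row B with g(k) = mex{g(k−s) : s ∈ {2, 4}, s ≤ k}:
k:     0  1  2  3  4  5  6
g(k):  0  0  1  1  2  2  0
So g(6) = 0.
Grundy values for row C (subtraction set {3, 6}):
g(0) = mex{} = 0
g(1) = mex{} = 0
g(2) = mex{} = 0
g(3) = mex{0} = 1
g(4) = mex{0} = 1
g(5) = mex{0} = 1
g(6) = mex{0,1} = 2
g(7) = mex{0,1} = 2
g(8) = mex{0,1} = 2
g(9) = mex{1,2} = 0
g(10) = mex{1,2} = 0
So g(10) = 0.
Row D is a plain Nim row of size 14, so its Grundy value is 14.
The value of a disjunctive sum is the nim-sum of the parts.
Combined value = 5 ⊕ 0 ⊕ 0 ⊕ 14 = 11.

11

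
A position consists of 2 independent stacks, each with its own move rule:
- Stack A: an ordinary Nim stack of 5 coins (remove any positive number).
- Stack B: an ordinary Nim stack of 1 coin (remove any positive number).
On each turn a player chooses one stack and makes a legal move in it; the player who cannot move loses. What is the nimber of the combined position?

Stack A is a plain Nim stack of size 5, so its Grundy value is 5.
Stack B is a plain Nim stack of size 1, so its Grundy value is 1.
By the Sprague-Grundy theorem, the Grundy value of a sum of independent games is the XOR of the component values.
Combined value = 5 ⊕ 1 = 4.

4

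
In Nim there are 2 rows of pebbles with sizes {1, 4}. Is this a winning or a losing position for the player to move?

Compute the nim-sum pairwise:
1 ^ 4 = 5
The nim-sum is 5 ≠ 0, so this is an N-position: the player to move can win.

Winning position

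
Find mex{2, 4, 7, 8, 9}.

0

0 is not in the set, so the mex is 0.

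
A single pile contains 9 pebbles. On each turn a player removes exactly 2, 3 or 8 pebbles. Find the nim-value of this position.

2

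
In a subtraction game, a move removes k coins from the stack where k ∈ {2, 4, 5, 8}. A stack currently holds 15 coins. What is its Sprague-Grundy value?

1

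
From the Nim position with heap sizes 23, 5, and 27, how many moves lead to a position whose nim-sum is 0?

Write each in binary and XOR column by column:
  10111  (23)
  00101  (5)
  11011  (27)
  -----
  01001  (9)
The overall nim-sum is X = 9. A heap of size p has a winning move iff p XOR X < p (reduce it to p XOR X).
  23: 23 XOR 9 = 30 ≥ 23 — no move.
  5: 5 XOR 9 = 12 ≥ 5 — no move.
  27: 27 XOR 9 = 18 < 27 — winning move (to 18).
That gives 1 winning move.

1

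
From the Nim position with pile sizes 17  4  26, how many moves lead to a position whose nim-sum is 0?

1

Nim-sum: 17 ⊕ 4 ⊕ 26 = 15.
The overall nim-sum is X = 15. A pile of size p has a winning move iff p XOR X < p (reduce it to p XOR X).
  17: 17 XOR 15 = 30 ≥ 17 — no move.
  4: 4 XOR 15 = 11 ≥ 4 — no move.
  26: 26 XOR 15 = 21 < 26 — winning move (to 21).
That gives 1 winning move.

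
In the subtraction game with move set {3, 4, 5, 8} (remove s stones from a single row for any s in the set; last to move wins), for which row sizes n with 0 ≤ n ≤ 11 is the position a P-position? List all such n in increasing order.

Compute g(0), g(1), … for moves {3, 4, 5, 8}:
g(0) = mex{} = 0
g(1) = mex{} = 0
g(2) = mex{} = 0
g(3) = mex{0} = 1
g(4) = mex{0} = 1
g(5) = mex{0} = 1
g(6) = mex{0,1} = 2
g(7) = mex{0,1} = 2
g(8) = mex{0,1} = 2
g(9) = mex{0,1,2} = 3
g(10) = mex{0,1,2} = 3
g(11) = mex{1,2} = 0
The P-positions (g = 0) in 0..11 are 0, 1, 2, 11.

0, 1, 2, 11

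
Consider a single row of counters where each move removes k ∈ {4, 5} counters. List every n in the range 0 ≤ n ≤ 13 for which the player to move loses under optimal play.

Build the Grundy sequence with g(k) = mex{g(k−s) : s ∈ {4, 5}, s ≤ k}:
g(0) = mex{} = 0
g(1) = mex{} = 0
g(2) = mex{} = 0
g(3) = mex{} = 0
g(4) = mex{0} = 1
g(5) = mex{0} = 1
g(6) = mex{0} = 1
g(7) = mex{0} = 1
g(8) = mex{0,1} = 2
g(9) = mex{1} = 0
g(10) = mex{1} = 0
g(11) = mex{1} = 0
g(12) = mex{1,2} = 0
g(13) = mex{0,2} = 1
The P-positions (g = 0) in 0..13 are 0, 1, 2, 3, 9, 10, 11, 12.

0, 1, 2, 3, 9, 10, 11, 12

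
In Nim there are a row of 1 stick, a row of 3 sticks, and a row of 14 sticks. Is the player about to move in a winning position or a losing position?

Nim-sum: 1 XOR 3 XOR 14 = 12.
The nim-sum is 12 ≠ 0, so this is an N-position: the player to move can win.

Winning position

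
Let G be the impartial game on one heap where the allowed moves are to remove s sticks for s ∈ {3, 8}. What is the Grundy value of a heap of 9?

1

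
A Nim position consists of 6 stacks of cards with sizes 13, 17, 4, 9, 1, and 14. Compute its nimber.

30

Nim-sum: 13 ⊕ 17 ⊕ 4 ⊕ 9 ⊕ 1 ⊕ 14 = 30.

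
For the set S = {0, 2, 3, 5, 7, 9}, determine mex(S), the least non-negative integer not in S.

0 is in the set but 1 is not, so the mex is 1.

1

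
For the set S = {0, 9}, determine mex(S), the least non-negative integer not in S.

0 is in the set but 1 is not, so the mex is 1.

1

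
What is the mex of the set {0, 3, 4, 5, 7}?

1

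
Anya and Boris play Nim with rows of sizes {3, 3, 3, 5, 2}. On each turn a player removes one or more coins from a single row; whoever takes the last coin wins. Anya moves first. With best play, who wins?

Anya wins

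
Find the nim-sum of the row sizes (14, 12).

2

Nim-sum: 14 ⊕ 12 = 2.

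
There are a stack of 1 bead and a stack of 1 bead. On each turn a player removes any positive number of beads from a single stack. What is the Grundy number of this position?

0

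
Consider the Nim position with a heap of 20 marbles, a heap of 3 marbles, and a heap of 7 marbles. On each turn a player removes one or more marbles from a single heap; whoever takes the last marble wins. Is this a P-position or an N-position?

N-position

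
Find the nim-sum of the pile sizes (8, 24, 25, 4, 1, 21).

25

Compute the nim-sum pairwise:
8 ^ 24 = 16
16 ^ 25 = 9
9 ^ 4 = 13
13 ^ 1 = 12
12 ^ 21 = 25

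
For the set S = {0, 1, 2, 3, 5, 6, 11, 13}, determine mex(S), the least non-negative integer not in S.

4

The values 0, 1, 2, 3 are all present; 4 is the first non-negative integer missing from the set.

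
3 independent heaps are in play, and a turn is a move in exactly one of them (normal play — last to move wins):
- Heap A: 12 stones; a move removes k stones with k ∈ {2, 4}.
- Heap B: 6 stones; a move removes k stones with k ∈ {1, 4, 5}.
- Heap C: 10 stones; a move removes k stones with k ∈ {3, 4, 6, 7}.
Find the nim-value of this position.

2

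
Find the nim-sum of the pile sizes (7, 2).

Nim-sum: 7 XOR 2 = 5.

5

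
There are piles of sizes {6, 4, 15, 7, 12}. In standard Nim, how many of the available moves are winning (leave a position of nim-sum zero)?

5

Bitwise XOR of the heap sizes:
  0110  (6)
  0100  (4)
  1111  (15)
  0111  (7)
  1100  (12)
  ----
  0110  (6)
The overall nim-sum is X = 6. A pile of size p has a winning move iff p XOR X < p (reduce it to p XOR X).
  6: 6 XOR 6 = 0 < 6 — winning move (to 0).
  4: 4 XOR 6 = 2 < 4 — winning move (to 2).
  15: 15 XOR 6 = 9 < 15 — winning move (to 9).
  7: 7 XOR 6 = 1 < 7 — winning move (to 1).
  12: 12 XOR 6 = 10 < 12 — winning move (to 10).
That gives 5 winning moves.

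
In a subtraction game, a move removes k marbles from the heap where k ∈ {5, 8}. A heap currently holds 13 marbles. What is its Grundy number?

0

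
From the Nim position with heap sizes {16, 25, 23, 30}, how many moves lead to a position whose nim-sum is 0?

Compute the nim-sum pairwise:
16 ^ 25 = 9
9 ^ 23 = 30
30 ^ 30 = 0
The nim-sum is already 0, so every move leaves a nonzero nim-sum — there are no winning moves.

0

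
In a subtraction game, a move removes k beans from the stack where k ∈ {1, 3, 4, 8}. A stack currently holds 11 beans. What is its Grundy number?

Build the Grundy sequence with g(k) = mex{g(k−s) : s ∈ {1, 3, 4, 8}, s ≤ k}:
k:     0  1  2  3  4  5  6  7  8  9 10 11
g(k):  0  1  0  1  2  3  2  0  1  0  1  2
So g(11) = 2.

2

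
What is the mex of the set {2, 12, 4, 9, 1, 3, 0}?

The values 0, 1, 2, 3, 4 are all present; 5 is the first non-negative integer missing from the set.

5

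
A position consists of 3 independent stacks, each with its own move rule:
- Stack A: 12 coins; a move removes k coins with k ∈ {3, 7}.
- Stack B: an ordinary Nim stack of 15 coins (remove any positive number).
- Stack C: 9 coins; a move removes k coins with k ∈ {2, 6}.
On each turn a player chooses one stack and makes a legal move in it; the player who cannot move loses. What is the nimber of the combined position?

15

Build the Grundy sequence for stack A with g(k) = mex{g(k−s) : s ∈ {3, 7}, s ≤ k}:
g(0) = mex{} = 0
g(1) = mex{} = 0
g(2) = mex{} = 0
g(3) = mex{0} = 1
g(4) = mex{0} = 1
g(5) = mex{0} = 1
g(6) = mex{1} = 0
g(7) = mex{0,1} = 2
g(8) = mex{0,1} = 2
g(9) = mex{0} = 1
g(10) = mex{1,2} = 0
g(11) = mex{1,2} = 0
g(12) = mex{1} = 0
So g(12) = 0.
Stack B is a plain Nim stack of size 15, so its Grundy value is 15.
Build the Grundy sequence for stack C with g(k) = mex{g(k−s) : s ∈ {2, 6}, s ≤ k}:
g(0) = mex{} = 0
g(1) = mex{} = 0
g(2) = mex{0} = 1
g(3) = mex{0} = 1
g(4) = mex{1} = 0
g(5) = mex{1} = 0
g(6) = mex{0} = 1
g(7) = mex{0} = 1
g(8) = mex{1} = 0
g(9) = mex{1} = 0
So g(9) = 0.
By the Sprague-Grundy theorem, the Grundy value of a sum of independent games is the XOR of the component values.
Combined value = 0 XOR 15 XOR 0 = 15.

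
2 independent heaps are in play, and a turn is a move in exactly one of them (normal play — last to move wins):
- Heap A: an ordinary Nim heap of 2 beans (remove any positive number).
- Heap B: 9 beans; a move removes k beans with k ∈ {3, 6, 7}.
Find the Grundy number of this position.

1

Heap A is a plain Nim heap of size 2, so its Grundy value is 2.
For heap B, compute g(0), g(1), … with moves {3, 6, 7}:
k:     0  1  2  3  4  5  6  7  8  9
g(k):  0  0  0  1  1  1  2  2  2  3
So g(9) = 3.
The value of a disjunctive sum is the nim-sum of the parts.
Combined value = 2 XOR 3 = 1.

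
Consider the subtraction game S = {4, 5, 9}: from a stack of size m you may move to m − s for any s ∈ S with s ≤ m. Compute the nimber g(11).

2

Grundy values for subtraction set {4, 5, 9}:
g(0) = mex{} = 0
g(1) = mex{} = 0
g(2) = mex{} = 0
g(3) = mex{} = 0
g(4) = mex{0} = 1
g(5) = mex{0} = 1
g(6) = mex{0} = 1
g(7) = mex{0} = 1
g(8) = mex{0,1} = 2
g(9) = mex{0,1} = 2
g(10) = mex{0,1} = 2
g(11) = mex{0,1} = 2
So g(11) = 2.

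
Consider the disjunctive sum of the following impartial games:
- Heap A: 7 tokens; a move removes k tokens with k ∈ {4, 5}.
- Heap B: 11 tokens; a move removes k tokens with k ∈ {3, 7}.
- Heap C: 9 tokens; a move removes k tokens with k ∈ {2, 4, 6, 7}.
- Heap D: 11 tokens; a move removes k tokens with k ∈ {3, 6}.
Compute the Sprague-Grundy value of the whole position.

1

Grundy values for heap A (subtraction set {4, 5}):
g(0) = mex{} = 0
g(1) = mex{} = 0
g(2) = mex{} = 0
g(3) = mex{} = 0
g(4) = mex{0} = 1
g(5) = mex{0} = 1
g(6) = mex{0} = 1
g(7) = mex{0} = 1
So g(7) = 1.
Grundy values for heap B (subtraction set {3, 7}):
g(0) = mex{} = 0
g(1) = mex{} = 0
g(2) = mex{} = 0
g(3) = mex{0} = 1
g(4) = mex{0} = 1
g(5) = mex{0} = 1
g(6) = mex{1} = 0
g(7) = mex{0,1} = 2
g(8) = mex{0,1} = 2
g(9) = mex{0} = 1
g(10) = mex{1,2} = 0
g(11) = mex{1,2} = 0
So g(11) = 0.
For heap C, compute g(0), g(1), … with moves {2, 4, 6, 7}:
k:     0  1  2  3  4  5  6  7  8  9
g(k):  0  0  1  1  2  2  3  3  4  0
So g(9) = 0.
Build the Grundy sequence for heap D with g(k) = mex{g(k−s) : s ∈ {3, 6}, s ≤ k}:
g(0) = mex{} = 0
g(1) = mex{} = 0
g(2) = mex{} = 0
g(3) = mex{0} = 1
g(4) = mex{0} = 1
g(5) = mex{0} = 1
g(6) = mex{0,1} = 2
g(7) = mex{0,1} = 2
g(8) = mex{0,1} = 2
g(9) = mex{1,2} = 0
g(10) = mex{1,2} = 0
g(11) = mex{1,2} = 0
So g(11) = 0.
The value of a disjunctive sum is the nim-sum of the parts.
Combined value = 1 ⊕ 0 ⊕ 0 ⊕ 0 = 1.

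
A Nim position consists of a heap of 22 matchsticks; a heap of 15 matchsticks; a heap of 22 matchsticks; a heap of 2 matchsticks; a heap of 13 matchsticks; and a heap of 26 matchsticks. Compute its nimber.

26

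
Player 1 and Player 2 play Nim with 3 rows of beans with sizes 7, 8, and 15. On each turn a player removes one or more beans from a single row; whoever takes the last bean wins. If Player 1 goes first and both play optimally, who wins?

Compute the nim-sum pairwise:
7 ⊕ 8 = 15
15 ⊕ 15 = 0
The nim-sum is 0, so this is a P-position: the player to move is in a losing position under optimal play; Player 1 is about to move from it and so loses — Player 2 wins.

Player 2 wins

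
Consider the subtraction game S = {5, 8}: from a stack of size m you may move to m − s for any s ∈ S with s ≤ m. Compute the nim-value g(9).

1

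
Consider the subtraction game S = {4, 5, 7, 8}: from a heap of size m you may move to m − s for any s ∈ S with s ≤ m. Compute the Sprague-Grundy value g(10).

2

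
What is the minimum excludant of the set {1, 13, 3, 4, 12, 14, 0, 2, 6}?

The values 0, 1, 2, 3, 4 are all present; 5 is the first non-negative integer missing from the set.

5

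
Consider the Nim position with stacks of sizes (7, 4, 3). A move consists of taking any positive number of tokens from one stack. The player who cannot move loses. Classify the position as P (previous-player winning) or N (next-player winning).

Bitwise XOR of the heap sizes:
  111  (7)
  100  (4)
  011  (3)
  ---
  000  (0)
The nim-sum is 0, so this is a P-position: the player to move is in a losing position under optimal play.

P-position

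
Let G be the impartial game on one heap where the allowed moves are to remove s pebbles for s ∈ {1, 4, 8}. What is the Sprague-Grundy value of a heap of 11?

Compute g(0), g(1), … for moves {1, 4, 8}:
k:     0  1  2  3  4  5  6  7  8  9 10 11
g(k):  0  1  0  1  2  0  1  0  1  2  3  2
So g(11) = 2.

2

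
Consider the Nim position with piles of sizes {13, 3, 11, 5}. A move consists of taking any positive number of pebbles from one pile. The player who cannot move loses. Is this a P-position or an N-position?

In binary:
  1101  (13)
  0011  (3)
  1011  (11)
  0101  (5)
  ----
  0000  (0)
The nim-sum is 0, so this is a P-position: the player to move is in a losing position under optimal play.

P-position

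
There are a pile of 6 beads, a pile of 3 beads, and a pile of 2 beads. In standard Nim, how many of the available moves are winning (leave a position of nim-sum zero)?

Nim-sum: 6 ⊕ 3 ⊕ 2 = 7.
The overall nim-sum is X = 7. A pile of size p has a winning move iff p XOR X < p (reduce it to p XOR X).
  6: 6 XOR 7 = 1 < 6 — winning move (to 1).
  3: 3 XOR 7 = 4 ≥ 3 — no move.
  2: 2 XOR 7 = 5 ≥ 2 — no move.
That gives 1 winning move.

1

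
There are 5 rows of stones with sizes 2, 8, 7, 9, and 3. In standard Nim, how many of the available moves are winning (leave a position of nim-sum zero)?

1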